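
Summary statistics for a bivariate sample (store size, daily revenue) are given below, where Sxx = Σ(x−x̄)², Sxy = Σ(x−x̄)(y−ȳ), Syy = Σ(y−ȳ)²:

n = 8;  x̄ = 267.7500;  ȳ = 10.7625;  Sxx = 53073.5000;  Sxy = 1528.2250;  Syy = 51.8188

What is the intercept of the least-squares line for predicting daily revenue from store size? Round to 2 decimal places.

b = Sxy/Sxx = 1528.225/53073.5 = 0.028795
a = ȳ − b·x̄ = 10.7625 − 0.028795·267.75 = 3.052772

3.05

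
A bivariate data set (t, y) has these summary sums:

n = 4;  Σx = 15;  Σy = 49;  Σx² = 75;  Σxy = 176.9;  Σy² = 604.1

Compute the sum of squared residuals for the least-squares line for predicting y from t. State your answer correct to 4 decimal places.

1.3475

Sxx = Σx² − (Σx)²/n = 75 − 56.25 = 18.75
Sxy = Σxy − (Σx)(Σy)/n = 176.9 − 183.75 = -6.85
Syy = Σy² − (Σy)²/n = 604.1 − 600.25 = 3.85
b = Sxy/Sxx = -6.85/18.75 = -0.365333
SSE = Syy − b·Sxy = 3.85 − (-0.365333)·(-6.85) = 1.347467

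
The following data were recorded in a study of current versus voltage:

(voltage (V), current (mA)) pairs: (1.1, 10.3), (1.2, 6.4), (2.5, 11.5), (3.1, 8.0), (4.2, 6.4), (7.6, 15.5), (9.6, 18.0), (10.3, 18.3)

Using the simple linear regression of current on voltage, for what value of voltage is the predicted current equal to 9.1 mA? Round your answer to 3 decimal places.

n = 8, Σx = 39.6, Σy = 94.4, Σxy = 578.53, Σx² = 292.16
Sxx = Σx² − (Σx)²/n = 292.16 − 196.02 = 96.14
Sxy = Σxy − (Σx)(Σy)/n = 578.53 − 467.28 = 111.25
b = Sxy/Sxx = 111.25/96.14 = 1.157167
a = ȳ − b·x̄ = 11.8 − 1.157167·4.95 = 6.072025
Set a + b·x = 9.1: x = (9.1 − 6.072025) / 1.157167 = 2.616715

2.617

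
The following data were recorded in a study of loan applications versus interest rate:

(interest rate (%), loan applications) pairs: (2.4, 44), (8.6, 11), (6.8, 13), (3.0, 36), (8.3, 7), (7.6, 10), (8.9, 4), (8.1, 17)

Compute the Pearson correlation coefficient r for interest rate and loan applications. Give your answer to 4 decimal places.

-0.9633

n = 8, Σx = 53.7, Σy = 142, Σxy = 704, Σx² = 406.43, Σy² = 3976
Sxx = Σx² − (Σx)²/n = 406.43 − 360.46125 = 45.96875
Sxy = Σxy − (Σx)(Σy)/n = 704 − 953.175 = -249.175
Syy = Σy² − (Σy)²/n = 3976 − 2520.5 = 1455.5
r = Sxy/√(Sxx·Syy) = -249.175/√(66907.515625) = -249.175/258.664871 = -0.963312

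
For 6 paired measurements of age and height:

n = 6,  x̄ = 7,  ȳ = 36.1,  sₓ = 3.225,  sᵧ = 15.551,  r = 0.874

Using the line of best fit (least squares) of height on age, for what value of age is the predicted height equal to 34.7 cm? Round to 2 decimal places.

6.67

b = r · sᵧ/sₓ = 0.874 · 15.551/3.225 = 4.214442
a = ȳ − b·x̄ = 36.1 − 4.214442·7 = 6.598909
Set a + b·x = 34.7: x = (34.7 − 6.598909) / 4.214442 = 6.667809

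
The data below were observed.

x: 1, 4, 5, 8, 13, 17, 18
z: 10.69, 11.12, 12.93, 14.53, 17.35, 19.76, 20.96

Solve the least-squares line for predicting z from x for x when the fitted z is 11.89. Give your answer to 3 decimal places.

3.805

n = 7, Σx = 66, Σy = 107.34, Σxy = 1174.81, Σx² = 888
Sxx = Σx² − (Σx)²/n = 888 − 622.285714 = 265.714286
Sxy = Σxy − (Σx)(Σy)/n = 1174.81 − 1012.062857 = 162.747143
b = Sxy/Sxx = 162.747143/265.714286 = 0.612489
a = ȳ − b·x̄ = 15.334286 − 0.612489·9.428571 = 9.559387
Set a + b·x = 11.89: x = (11.89 − 9.559387) / 0.612489 = 3.805149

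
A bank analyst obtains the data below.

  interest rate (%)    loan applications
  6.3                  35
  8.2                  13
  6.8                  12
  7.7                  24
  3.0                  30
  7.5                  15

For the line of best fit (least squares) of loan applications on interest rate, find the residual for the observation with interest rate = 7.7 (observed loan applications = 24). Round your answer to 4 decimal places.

n = 6, Σx = 39.5, Σy = 129, Σxy = 796, Σx² = 277.71
Sxx = Σx² − (Σx)²/n = 277.71 − 260.041667 = 17.668333
Sxy = Σxy − (Σx)(Σy)/n = 796 − 849.25 = -53.25
b = Sxy/Sxx = -53.25/17.668333 = -3.013867
a = ȳ − b·x̄ = 21.5 − (-3.013867)·6.583333 = 41.341289
ŷ(7.7) = 41.341289 + (-3.013867)·7.7 = 18.134516
residual = y − ŷ = 24 − 18.134516 = 5.865484

5.8655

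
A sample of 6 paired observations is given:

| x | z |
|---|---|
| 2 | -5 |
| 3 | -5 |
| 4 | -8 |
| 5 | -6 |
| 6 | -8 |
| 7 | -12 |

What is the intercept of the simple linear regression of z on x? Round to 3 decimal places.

-1.933

n = 6, Σx = 27, Σy = -44, Σxy = -219, Σx² = 139
Sxx = Σx² − (Σx)²/n = 139 − 121.5 = 17.5
Sxy = Σxy − (Σx)(Σy)/n = -219 − (-198) = -21
b = Sxy/Sxx = -21/17.5 = -1.2
a = ȳ − b·x̄ = -7.333333 − (-1.2)·4.5 = -1.933333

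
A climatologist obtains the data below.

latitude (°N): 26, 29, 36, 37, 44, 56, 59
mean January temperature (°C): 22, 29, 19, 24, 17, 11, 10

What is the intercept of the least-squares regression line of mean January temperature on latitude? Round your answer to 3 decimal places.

38.891

n = 7, Σx = 287, Σy = 132, Σxy = 4939, Σx² = 12735
Sxx = Σx² − (Σx)²/n = 12735 − 11767 = 968
Sxy = Σxy − (Σx)(Σy)/n = 4939 − 5412 = -473
b = Sxy/Sxx = -473/968 = -0.488636
a = ȳ − b·x̄ = 18.857143 − (-0.488636)·41 = 38.891234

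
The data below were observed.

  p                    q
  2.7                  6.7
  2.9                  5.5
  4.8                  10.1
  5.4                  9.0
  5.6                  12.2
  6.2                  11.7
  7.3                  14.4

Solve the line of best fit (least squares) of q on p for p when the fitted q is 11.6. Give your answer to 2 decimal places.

n = 7, Σx = 34.9, Σy = 69.6, Σxy = 377.1, Σx² = 190.99
Sxx = Σx² − (Σx)²/n = 190.99 − 174.001429 = 16.988571
Sxy = Σxy − (Σx)(Σy)/n = 377.1 − 347.005714 = 30.094286
b = Sxy/Sxx = 30.094286/16.988571 = 1.771443
a = ȳ − b·x̄ = 9.942857 − 1.771443·4.985714 = 1.110949
Set a + b·x = 11.6: x = (11.6 − 1.110949) / 1.771443 = 5.921191

5.92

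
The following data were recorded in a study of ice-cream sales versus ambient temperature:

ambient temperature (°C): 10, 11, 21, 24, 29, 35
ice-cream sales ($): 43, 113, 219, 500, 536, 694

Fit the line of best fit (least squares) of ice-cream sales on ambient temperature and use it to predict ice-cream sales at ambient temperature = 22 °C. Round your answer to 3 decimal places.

359.382

n = 6, Σx = 130, Σy = 2105, Σxy = 58106, Σx² = 3304
Sxx = Σx² − (Σx)²/n = 3304 − 2816.666667 = 487.333333
Sxy = Σxy − (Σx)(Σy)/n = 58106 − 45608.333333 = 12497.666667
b = Sxy/Sxx = 12497.666667/487.333333 = 25.645007
a = ȳ − b·x̄ = 350.833333 − 25.645007·21.666667 = -204.808482
ŷ(22) = a + b·22 = -204.808482 + 25.645007·22 = 359.381669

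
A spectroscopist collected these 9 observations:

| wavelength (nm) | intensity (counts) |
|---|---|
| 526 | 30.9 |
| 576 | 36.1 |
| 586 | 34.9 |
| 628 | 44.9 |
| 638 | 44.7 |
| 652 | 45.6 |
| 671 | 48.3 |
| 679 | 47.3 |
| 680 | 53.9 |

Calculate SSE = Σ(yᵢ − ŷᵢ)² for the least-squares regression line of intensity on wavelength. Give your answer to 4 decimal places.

34.4436

n = 9, Σx = 5636, Σy = 386.6, Σxy = 245123.4, Σx² = 3552062, Σy² = 17044.88
Sxx = Σx² − (Σx)²/n = 3552062 − 3529388.444444 = 22673.555556
Sxy = Σxy − (Σx)(Σy)/n = 245123.4 − 242097.511111 = 3025.888889
Syy = Σy² − (Σy)²/n = 17044.88 − 16606.617778 = 438.262222
b = Sxy/Sxx = 3025.888889/22673.555556 = 0.133455
SSE = Syy − b·Sxy = 438.262222 − 0.133455·3025.888889 = 34.443618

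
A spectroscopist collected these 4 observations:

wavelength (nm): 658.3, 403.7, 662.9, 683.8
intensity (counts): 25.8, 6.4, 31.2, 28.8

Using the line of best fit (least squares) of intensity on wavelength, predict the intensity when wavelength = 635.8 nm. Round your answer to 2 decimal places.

25.86

n = 4, Σx = 2408.7, Σy = 92.2, Σxy = 59943.74, Σx² = 1503351.43
Sxx = Σx² − (Σx)²/n = 1503351.43 − 1450458.9225 = 52892.5075
Sxy = Σxy − (Σx)(Σy)/n = 59943.74 − 55520.535 = 4423.205
b = Sxy/Sxx = 4423.205/52892.5075 = 0.083626
a = ȳ − b·x̄ = 23.05 − 0.083626·602.175 = -27.307671
ŷ(635.8) = a + b·635.8 = -27.307671 + 0.083626·635.8 = 25.861935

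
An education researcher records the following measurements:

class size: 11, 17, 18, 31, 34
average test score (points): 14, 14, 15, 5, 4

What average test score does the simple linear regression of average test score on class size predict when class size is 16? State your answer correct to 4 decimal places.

13.6282

n = 5, Σx = 111, Σy = 52, Σxy = 953, Σx² = 2851
Sxx = Σx² − (Σx)²/n = 2851 − 2464.2 = 386.8
Sxy = Σxy − (Σx)(Σy)/n = 953 − 1154.4 = -201.4
b = Sxy/Sxx = -201.4/386.8 = -0.520683
a = ȳ − b·x̄ = 10.4 − (-0.520683)·22.2 = 21.959152
ŷ(16) = a + b·16 = 21.959152 + (-0.520683)·16 = 13.628232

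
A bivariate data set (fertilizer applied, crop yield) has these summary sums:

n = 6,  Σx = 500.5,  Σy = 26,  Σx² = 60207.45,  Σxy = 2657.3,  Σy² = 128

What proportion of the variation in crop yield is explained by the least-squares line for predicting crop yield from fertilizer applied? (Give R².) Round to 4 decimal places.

0.8431

Sxx = Σx² − (Σx)²/n = 60207.45 − 41750.041667 = 18457.408333
Sxy = Σxy − (Σx)(Σy)/n = 2657.3 − 2168.833333 = 488.466667
Syy = Σy² − (Σy)²/n = 128 − 112.666667 = 15.333333
R² = Sxy²/(Sxx·Syy) = (488.466667)²/(18457.408333·15.333333) = 0.843068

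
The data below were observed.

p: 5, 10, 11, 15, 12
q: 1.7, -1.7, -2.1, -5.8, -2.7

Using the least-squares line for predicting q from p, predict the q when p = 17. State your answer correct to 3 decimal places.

-6.768

n = 5, Σx = 53, Σy = -10.6, Σxy = -151, Σx² = 615
Sxx = Σx² − (Σx)²/n = 615 − 561.8 = 53.2
Sxy = Σxy − (Σx)(Σy)/n = -151 − (-112.36) = -38.64
b = Sxy/Sxx = -38.64/53.2 = -0.726316
a = ȳ − b·x̄ = -2.12 − (-0.726316)·10.6 = 5.578947
ŷ(17) = a + b·17 = 5.578947 + (-0.726316)·17 = -6.768421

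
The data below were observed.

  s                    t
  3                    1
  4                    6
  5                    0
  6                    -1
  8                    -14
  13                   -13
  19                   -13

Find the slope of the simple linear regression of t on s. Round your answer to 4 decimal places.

-1.1297

n = 7, Σx = 58, Σy = -34, Σxy = -507, Σx² = 680
Sxx = Σx² − (Σx)²/n = 680 − 480.571429 = 199.428571
Sxy = Σxy − (Σx)(Σy)/n = -507 − (-281.714286) = -225.285714
b = Sxy/Sxx = -225.285714/199.428571 = -1.129656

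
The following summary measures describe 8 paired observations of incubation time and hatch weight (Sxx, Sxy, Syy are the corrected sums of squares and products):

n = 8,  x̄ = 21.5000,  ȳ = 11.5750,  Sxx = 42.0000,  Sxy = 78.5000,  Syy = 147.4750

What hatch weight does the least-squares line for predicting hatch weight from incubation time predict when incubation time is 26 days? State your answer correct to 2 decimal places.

b = Sxy/Sxx = 78.5/42 = 1.869048
a = ȳ − b·x̄ = 11.575 − 1.869048·21.5 = -28.609524
ŷ(26) = a + b·26 = -28.609524 + 1.869048·26 = 19.985714

19.99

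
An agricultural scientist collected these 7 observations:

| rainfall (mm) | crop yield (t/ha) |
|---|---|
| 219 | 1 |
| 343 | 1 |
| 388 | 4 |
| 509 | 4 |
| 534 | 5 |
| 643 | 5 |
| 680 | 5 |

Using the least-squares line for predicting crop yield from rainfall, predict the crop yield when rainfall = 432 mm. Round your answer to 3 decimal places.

n = 7, Σx = 3316, Σy = 25, Σxy = 13435, Σx² = 1736240
Sxx = Σx² − (Σx)²/n = 1736240 − 1570836.571429 = 165403.428571
Sxy = Σxy − (Σx)(Σy)/n = 13435 − 11842.857143 = 1592.142857
b = Sxy/Sxx = 1592.142857/165403.428571 = 0.009626
a = ȳ − b·x̄ = 3.571429 − 0.009626·473.714286 = -0.988458
ŷ(432) = a + b·432 = -0.988458 + 0.009626·432 = 3.169895

3.170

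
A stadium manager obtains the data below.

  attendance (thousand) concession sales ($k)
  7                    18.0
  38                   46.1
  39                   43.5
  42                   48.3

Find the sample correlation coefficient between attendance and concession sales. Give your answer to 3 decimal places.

n = 4, Σx = 126, Σy = 155.9, Σxy = 5602.9, Σx² = 4778, Σy² = 6674.35
Sxx = Σx² − (Σx)²/n = 4778 − 3969 = 809
Sxy = Σxy − (Σx)(Σy)/n = 5602.9 − 4910.85 = 692.05
Syy = Σy² − (Σy)²/n = 6674.35 − 6076.2025 = 598.1475
r = Sxy/√(Sxx·Syy) = 692.05/√(483901.3275) = 692.05/695.630166 = 0.994853

0.995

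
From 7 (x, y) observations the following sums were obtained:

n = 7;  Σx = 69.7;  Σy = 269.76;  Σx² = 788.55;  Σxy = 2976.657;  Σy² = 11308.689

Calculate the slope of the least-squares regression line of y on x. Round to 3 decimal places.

Sxx = Σx² − (Σx)²/n = 788.55 − 694.012857 = 94.537143
Sxy = Σxy − (Σx)(Σy)/n = 2976.657 − 2686.038857 = 290.618143
b = Sxy/Sxx = 290.618143/94.537143 = 3.074116

3.074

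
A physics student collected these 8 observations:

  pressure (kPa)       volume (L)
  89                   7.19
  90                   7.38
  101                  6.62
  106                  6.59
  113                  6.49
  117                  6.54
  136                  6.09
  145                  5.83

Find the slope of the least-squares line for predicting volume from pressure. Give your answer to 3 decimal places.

n = 8, Σx = 897, Σy = 52.73, Σxy = 5843.41, Σx² = 103437
Sxx = Σx² − (Σx)²/n = 103437 − 100576.125 = 2860.875
Sxy = Σxy − (Σx)(Σy)/n = 5843.41 − 5912.35125 = -68.94125
b = Sxy/Sxx = -68.94125/2860.875 = -0.024098

-0.024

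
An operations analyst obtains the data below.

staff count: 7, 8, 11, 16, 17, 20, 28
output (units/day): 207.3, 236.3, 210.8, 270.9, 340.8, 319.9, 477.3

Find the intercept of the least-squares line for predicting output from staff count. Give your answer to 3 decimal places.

107.475

n = 7, Σx = 107, Σy = 2063.3, Σxy = 35550.7, Σx² = 1963
Sxx = Σx² − (Σx)²/n = 1963 − 1635.571429 = 327.428571
Sxy = Σxy − (Σx)(Σy)/n = 35550.7 − 31539.014286 = 4011.685714
b = Sxy/Sxx = 4011.685714/327.428571 = 12.252094
a = ȳ − b·x̄ = 294.757143 − 12.252094·15.285714 = 107.475131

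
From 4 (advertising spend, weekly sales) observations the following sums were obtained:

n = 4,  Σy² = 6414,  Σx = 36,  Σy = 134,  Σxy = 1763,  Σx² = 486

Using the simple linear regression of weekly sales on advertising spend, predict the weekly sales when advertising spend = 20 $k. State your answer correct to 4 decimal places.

Sxx = Σx² − (Σx)²/n = 486 − 324 = 162
Sxy = Σxy − (Σx)(Σy)/n = 1763 − 1206 = 557
b = Sxy/Sxx = 557/162 = 3.438272
a = ȳ − b·x̄ = 33.5 − 3.438272·9 = 2.555556
ŷ(20) = a + b·20 = 2.555556 + 3.438272·20 = 71.320988

71.3210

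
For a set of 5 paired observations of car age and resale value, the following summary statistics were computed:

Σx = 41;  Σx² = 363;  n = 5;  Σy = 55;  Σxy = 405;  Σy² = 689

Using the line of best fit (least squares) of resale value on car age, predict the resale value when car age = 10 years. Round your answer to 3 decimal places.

Sxx = Σx² − (Σx)²/n = 363 − 336.2 = 26.8
Sxy = Σxy − (Σx)(Σy)/n = 405 − 451 = -46
b = Sxy/Sxx = -46/26.8 = -1.716418
a = ȳ − b·x̄ = 11 − (-1.716418)·8.2 = 25.074627
ŷ(10) = a + b·10 = 25.074627 + (-1.716418)·10 = 7.910448

7.910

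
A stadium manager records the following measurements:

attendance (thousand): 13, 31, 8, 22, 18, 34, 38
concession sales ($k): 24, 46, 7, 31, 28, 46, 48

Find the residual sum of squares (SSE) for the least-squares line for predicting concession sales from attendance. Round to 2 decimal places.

n = 7, Σx = 164, Σy = 230, Σxy = 6368, Σx² = 4602, Σy² = 8906
Sxx = Σx² − (Σx)²/n = 4602 − 3842.285714 = 759.714286
Sxy = Σxy − (Σx)(Σy)/n = 6368 − 5388.571429 = 979.428571
Syy = Σy² − (Σy)²/n = 8906 − 7557.142857 = 1348.857143
b = Sxy/Sxx = 979.428571/759.714286 = 1.289206
SSE = Syy − b·Sxy = 1348.857143 − 1.289206·979.428571 = 86.171493

86.17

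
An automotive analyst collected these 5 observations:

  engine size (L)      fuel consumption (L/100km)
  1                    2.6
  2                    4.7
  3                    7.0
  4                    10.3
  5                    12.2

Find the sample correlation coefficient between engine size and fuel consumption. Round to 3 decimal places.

0.997

n = 5, Σx = 15, Σy = 36.8, Σxy = 135.2, Σx² = 55, Σy² = 332.78
Sxx = Σx² − (Σx)²/n = 55 − 45 = 10
Sxy = Σxy − (Σx)(Σy)/n = 135.2 − 110.4 = 24.8
Syy = Σy² − (Σy)²/n = 332.78 − 270.848 = 61.932
r = Sxy/√(Sxx·Syy) = 24.8/√(619.32) = 24.8/24.886141 = 0.996539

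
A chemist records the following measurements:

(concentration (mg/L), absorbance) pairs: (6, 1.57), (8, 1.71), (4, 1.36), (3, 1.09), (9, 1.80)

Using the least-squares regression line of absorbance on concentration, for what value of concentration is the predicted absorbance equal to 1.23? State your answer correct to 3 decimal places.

n = 5, Σx = 30, Σy = 7.53, Σxy = 48.01, Σx² = 206
Sxx = Σx² − (Σx)²/n = 206 − 180 = 26
Sxy = Σxy − (Σx)(Σy)/n = 48.01 − 45.18 = 2.83
b = Sxy/Sxx = 2.83/26 = 0.108846
a = ȳ − b·x̄ = 1.506 − 0.108846·6 = 0.852923
Set a + b·x = 1.23: x = (1.23 − 0.852923) / 0.108846 = 3.464311

3.464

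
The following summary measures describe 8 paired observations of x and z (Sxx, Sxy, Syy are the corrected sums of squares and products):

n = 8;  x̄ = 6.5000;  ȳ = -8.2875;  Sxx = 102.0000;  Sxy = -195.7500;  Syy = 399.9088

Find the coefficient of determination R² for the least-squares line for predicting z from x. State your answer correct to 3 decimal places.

0.939

R² = Sxy²/(Sxx·Syy) = (-195.75)²/(102·399.9088) = 0.939382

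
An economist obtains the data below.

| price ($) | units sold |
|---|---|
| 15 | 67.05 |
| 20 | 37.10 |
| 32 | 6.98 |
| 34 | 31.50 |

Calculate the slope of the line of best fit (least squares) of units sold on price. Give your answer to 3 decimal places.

n = 4, Σx = 101, Σy = 142.63, Σxy = 3042.11, Σx² = 2805
Sxx = Σx² − (Σx)²/n = 2805 − 2550.25 = 254.75
Sxy = Σxy − (Σx)(Σy)/n = 3042.11 − 3601.4075 = -559.2975
b = Sxy/Sxx = -559.2975/254.75 = -2.195476

-2.195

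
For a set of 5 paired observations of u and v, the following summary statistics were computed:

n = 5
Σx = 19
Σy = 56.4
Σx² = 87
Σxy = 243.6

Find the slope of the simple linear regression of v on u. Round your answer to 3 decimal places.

Sxx = Σx² − (Σx)²/n = 87 − 72.2 = 14.8
Sxy = Σxy − (Σx)(Σy)/n = 243.6 − 214.32 = 29.28
b = Sxy/Sxx = 29.28/14.8 = 1.978378

1.978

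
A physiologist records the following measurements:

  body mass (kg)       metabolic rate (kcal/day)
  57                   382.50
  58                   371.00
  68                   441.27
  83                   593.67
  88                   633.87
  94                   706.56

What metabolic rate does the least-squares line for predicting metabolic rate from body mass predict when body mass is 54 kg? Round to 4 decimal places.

n = 6, Σx = 448, Σy = 3128.87, Σxy = 244798.67, Σx² = 34706
Sxx = Σx² − (Σx)²/n = 34706 − 33450.666667 = 1255.333333
Sxy = Σxy − (Σx)(Σy)/n = 244798.67 − 233622.293333 = 11176.376667
b = Sxy/Sxx = 11176.376667/1255.333333 = 8.903115
a = ȳ − b·x̄ = 521.478333 − 8.903115·74.666667 = -143.287565
ŷ(54) = a + b·54 = -143.287565 + 8.903115·54 = 337.480629

337.4806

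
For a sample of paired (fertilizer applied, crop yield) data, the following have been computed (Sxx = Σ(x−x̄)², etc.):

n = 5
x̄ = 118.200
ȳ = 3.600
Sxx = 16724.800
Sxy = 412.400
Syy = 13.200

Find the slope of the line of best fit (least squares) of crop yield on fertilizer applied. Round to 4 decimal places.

b = Sxy/Sxx = 412.4/16724.8 = 0.024658

0.0247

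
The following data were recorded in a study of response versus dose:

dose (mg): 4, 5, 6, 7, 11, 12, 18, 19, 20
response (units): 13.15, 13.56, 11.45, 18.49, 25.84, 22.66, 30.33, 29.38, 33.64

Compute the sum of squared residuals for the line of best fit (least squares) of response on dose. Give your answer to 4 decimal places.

42.7044

n = 9, Σx = 102, Σy = 198.5, Σxy = 2651.65, Σx² = 1476, Σy² = 4925.7028
Sxx = Σx² − (Σx)²/n = 1476 − 1156 = 320
Sxy = Σxy − (Σx)(Σy)/n = 2651.65 − 2249.666667 = 401.983333
Syy = Σy² − (Σy)²/n = 4925.7028 − 4378.027778 = 547.675022
b = Sxy/Sxx = 401.983333/320 = 1.256198
SSE = Syy − b·Sxy = 547.675022 − 1.256198·401.983333 = 42.704396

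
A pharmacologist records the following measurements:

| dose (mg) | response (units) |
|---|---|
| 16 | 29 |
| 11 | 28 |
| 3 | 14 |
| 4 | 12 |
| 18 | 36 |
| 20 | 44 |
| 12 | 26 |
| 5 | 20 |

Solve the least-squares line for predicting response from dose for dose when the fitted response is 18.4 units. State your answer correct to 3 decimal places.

n = 8, Σx = 89, Σy = 209, Σxy = 2802, Σx² = 1295
Sxx = Σx² − (Σx)²/n = 1295 − 990.125 = 304.875
Sxy = Σxy − (Σx)(Σy)/n = 2802 − 2325.125 = 476.875
b = Sxy/Sxx = 476.875/304.875 = 1.564166
a = ȳ − b·x̄ = 26.125 − 1.564166·11.125 = 8.723657
Set a + b·x = 18.4: x = (18.4 − 8.723657) / 1.564166 = 6.186265

6.186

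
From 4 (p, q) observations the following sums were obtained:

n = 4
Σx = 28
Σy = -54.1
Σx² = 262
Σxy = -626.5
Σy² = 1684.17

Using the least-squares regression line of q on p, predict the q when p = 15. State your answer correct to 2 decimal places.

-43.56

Sxx = Σx² − (Σx)²/n = 262 − 196 = 66
Sxy = Σxy − (Σx)(Σy)/n = -626.5 − (-378.7) = -247.8
b = Sxy/Sxx = -247.8/66 = -3.754545
a = ȳ − b·x̄ = -13.525 − (-3.754545)·7 = 12.756818
ŷ(15) = a + b·15 = 12.756818 + (-3.754545)·15 = -43.561364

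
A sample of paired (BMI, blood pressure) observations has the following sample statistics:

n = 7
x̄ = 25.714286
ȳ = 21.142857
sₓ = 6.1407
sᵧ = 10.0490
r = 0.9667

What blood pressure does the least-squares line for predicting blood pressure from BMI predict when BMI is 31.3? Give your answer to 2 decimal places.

29.98

b = r · sᵧ/sₓ = 0.9667 · 10.049/6.1407 = 1.581964
a = ȳ − b·x̄ = 21.142857 − 1.581964·25.714286 = -19.536226
ŷ(31.3) = a + b·31.3 = -19.536226 + 1.581964·31.3 = 29.979257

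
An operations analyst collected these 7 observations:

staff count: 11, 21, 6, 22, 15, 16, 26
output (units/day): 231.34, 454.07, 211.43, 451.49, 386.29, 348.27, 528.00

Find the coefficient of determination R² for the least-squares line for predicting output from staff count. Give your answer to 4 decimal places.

n = 7, Σx = 117, Σy = 2610.89, Σxy = 48376.24, Σx² = 2239, Σy² = 1057539.5825
Sxx = Σx² − (Σx)²/n = 2239 − 1955.571429 = 283.428571
Sxy = Σxy − (Σx)(Σy)/n = 48376.24 − 43639.161429 = 4737.078571
Syy = Σy² − (Σy)²/n = 1057539.5825 − 973820.941729 = 83718.640771
R² = Sxy²/(Sxx·Syy) = (4737.078571)²/(283.428571·83718.640771) = 0.945704

0.9457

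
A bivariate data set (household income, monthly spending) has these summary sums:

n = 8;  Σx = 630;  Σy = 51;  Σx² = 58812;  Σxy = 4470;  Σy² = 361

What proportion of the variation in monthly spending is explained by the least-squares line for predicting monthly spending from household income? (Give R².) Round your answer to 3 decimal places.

Sxx = Σx² − (Σx)²/n = 58812 − 49612.5 = 9199.5
Sxy = Σxy − (Σx)(Σy)/n = 4470 − 4016.25 = 453.75
Syy = Σy² − (Σy)²/n = 361 − 325.125 = 35.875
R² = Sxy²/(Sxx·Syy) = (453.75)²/(9199.5·35.875) = 0.623846

0.624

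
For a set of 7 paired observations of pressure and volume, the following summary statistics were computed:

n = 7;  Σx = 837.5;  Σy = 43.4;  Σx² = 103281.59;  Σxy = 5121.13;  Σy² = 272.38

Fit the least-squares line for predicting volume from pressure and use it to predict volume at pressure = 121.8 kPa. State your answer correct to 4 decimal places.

Sxx = Σx² − (Σx)²/n = 103281.59 − 100200.892857 = 3080.697143
Sxy = Σxy − (Σx)(Σy)/n = 5121.13 − 5192.5 = -71.37
b = Sxy/Sxx = -71.37/3080.697143 = -0.023167
a = ȳ − b·x̄ = 6.2 − (-0.023167)·119.642857 = 8.971746
ŷ(121.8) = a + b·121.8 = 8.971746 + (-0.023167)·121.8 = 6.150026

6.1500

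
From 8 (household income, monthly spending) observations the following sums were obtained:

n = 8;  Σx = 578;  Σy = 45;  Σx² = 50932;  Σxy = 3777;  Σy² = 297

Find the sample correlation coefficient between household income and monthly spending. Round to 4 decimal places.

0.8288

Sxx = Σx² − (Σx)²/n = 50932 − 41760.5 = 9171.5
Sxy = Σxy − (Σx)(Σy)/n = 3777 − 3251.25 = 525.75
Syy = Σy² − (Σy)²/n = 297 − 253.125 = 43.875
r = Sxy/√(Sxx·Syy) = 525.75/√(402399.5625) = 525.75/634.349716 = 0.828802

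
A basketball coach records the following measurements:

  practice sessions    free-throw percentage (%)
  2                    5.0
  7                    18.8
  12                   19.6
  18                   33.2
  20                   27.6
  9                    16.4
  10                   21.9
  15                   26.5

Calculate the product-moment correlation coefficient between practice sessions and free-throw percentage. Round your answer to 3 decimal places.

n = 8, Σx = 93, Σy = 169, Σxy = 2290.5, Σx² = 1327, Σy² = 4077.42
Sxx = Σx² − (Σx)²/n = 1327 − 1081.125 = 245.875
Sxy = Σxy − (Σx)(Σy)/n = 2290.5 − 1964.625 = 325.875
Syy = Σy² − (Σy)²/n = 4077.42 − 3570.125 = 507.295
r = Sxy/√(Sxx·Syy) = 325.875/√(124731.158125) = 325.875/353.172986 = 0.922706

0.923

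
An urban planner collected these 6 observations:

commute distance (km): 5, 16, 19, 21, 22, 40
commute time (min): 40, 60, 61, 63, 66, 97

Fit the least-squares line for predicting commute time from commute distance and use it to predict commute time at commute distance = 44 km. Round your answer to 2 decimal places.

102.38

n = 6, Σx = 123, Σy = 387, Σxy = 8974, Σx² = 3167
Sxx = Σx² − (Σx)²/n = 3167 − 2521.5 = 645.5
Sxy = Σxy − (Σx)(Σy)/n = 8974 − 7933.5 = 1040.5
b = Sxy/Sxx = 1040.5/645.5 = 1.611929
a = ȳ − b·x̄ = 64.5 − 1.611929·20.5 = 31.455461
ŷ(44) = a + b·44 = 31.455461 + 1.611929·44 = 102.380325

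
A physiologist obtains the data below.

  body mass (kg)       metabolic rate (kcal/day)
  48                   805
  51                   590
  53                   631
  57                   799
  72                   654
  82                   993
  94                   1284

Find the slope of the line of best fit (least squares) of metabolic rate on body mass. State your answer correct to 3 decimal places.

11.297

n = 7, Σx = 457, Σy = 5756, Σxy = 396926, Σx² = 31707
Sxx = Σx² − (Σx)²/n = 31707 − 29835.571429 = 1871.428571
Sxy = Σxy − (Σx)(Σy)/n = 396926 − 375784.571429 = 21141.428571
b = Sxy/Sxx = 21141.428571/1871.428571 = 11.296947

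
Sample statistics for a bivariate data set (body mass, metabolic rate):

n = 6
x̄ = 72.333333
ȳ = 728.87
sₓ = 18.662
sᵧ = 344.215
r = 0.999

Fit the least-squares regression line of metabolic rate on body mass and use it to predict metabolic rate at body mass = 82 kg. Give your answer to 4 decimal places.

906.9905

b = r · sᵧ/sₓ = 0.999 · 344.215/18.662 = 18.426256
a = ȳ − b·x̄ = 728.87 − 18.426256·72.333333 = -603.962494
ŷ(82) = a + b·82 = -603.962494 + 18.426256·82 = 906.990478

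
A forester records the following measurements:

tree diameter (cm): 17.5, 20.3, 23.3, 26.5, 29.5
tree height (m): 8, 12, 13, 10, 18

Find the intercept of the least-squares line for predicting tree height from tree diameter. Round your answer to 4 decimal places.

n = 5, Σx = 117.1, Σy = 61, Σxy = 1482.5, Σx² = 2833.73
Sxx = Σx² − (Σx)²/n = 2833.73 − 2742.482 = 91.248
Sxy = Σxy − (Σx)(Σy)/n = 1482.5 − 1428.62 = 53.88
b = Sxy/Sxx = 53.88/91.248 = 0.590479
a = ȳ − b·x̄ = 12.2 − 0.590479·23.42 = -1.629011

-1.6290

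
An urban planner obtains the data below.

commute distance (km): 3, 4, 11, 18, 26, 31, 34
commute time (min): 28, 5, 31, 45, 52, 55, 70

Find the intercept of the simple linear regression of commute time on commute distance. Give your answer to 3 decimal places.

12.416

n = 7, Σx = 127, Σy = 286, Σxy = 6692, Σx² = 3263
Sxx = Σx² − (Σx)²/n = 3263 − 2304.142857 = 958.857143
Sxy = Σxy − (Σx)(Σy)/n = 6692 − 5188.857143 = 1503.142857
b = Sxy/Sxx = 1503.142857/958.857143 = 1.567640
a = ȳ − b·x̄ = 40.857143 − 1.567640·18.142857 = 12.415673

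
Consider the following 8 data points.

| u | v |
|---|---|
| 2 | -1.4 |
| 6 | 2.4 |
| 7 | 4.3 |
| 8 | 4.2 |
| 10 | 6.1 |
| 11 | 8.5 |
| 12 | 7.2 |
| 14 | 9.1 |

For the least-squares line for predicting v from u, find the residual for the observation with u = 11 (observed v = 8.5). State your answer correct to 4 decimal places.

1.4527

n = 8, Σx = 70, Σy = 40.4, Σxy = 443.6, Σx² = 714
Sxx = Σx² − (Σx)²/n = 714 − 612.5 = 101.5
Sxy = Σxy − (Σx)(Σy)/n = 443.6 − 353.5 = 90.1
b = Sxy/Sxx = 90.1/101.5 = 0.887685
a = ȳ − b·x̄ = 5.05 − 0.887685·8.75 = -2.717241
ŷ(11) = -2.717241 + 0.887685·11 = 7.047291
residual = y − ŷ = 8.5 − 7.047291 = 1.452709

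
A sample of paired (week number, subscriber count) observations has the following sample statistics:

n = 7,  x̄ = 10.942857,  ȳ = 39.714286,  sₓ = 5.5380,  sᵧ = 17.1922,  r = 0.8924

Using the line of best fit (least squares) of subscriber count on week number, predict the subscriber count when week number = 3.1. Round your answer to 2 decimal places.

17.99

b = r · sᵧ/sₓ = 0.8924 · 17.1922/5.538 = 2.770372
a = ȳ − b·x̄ = 39.714286 − 2.770372·10.942857 = 9.398503
ŷ(3.1) = a + b·3.1 = 9.398503 + 2.770372·3.1 = 17.986656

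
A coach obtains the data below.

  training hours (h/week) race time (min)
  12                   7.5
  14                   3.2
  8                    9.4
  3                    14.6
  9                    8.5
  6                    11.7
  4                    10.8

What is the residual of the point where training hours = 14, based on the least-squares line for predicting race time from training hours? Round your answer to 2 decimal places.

-1.17

n = 7, Σx = 56, Σy = 65.7, Σxy = 443.7, Σx² = 546
Sxx = Σx² − (Σx)²/n = 546 − 448 = 98
Sxy = Σxy − (Σx)(Σy)/n = 443.7 − 525.6 = -81.9
b = Sxy/Sxx = -81.9/98 = -0.835714
a = ȳ − b·x̄ = 9.385714 − (-0.835714)·8 = 16.071429
ŷ(14) = 16.071429 + (-0.835714)·14 = 4.371429
residual = y − ŷ = 3.2 − 4.371429 = -1.171429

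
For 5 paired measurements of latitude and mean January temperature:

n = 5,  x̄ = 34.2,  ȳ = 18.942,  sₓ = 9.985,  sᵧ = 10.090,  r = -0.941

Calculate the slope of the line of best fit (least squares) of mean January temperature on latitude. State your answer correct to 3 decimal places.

-0.951

b = r · sᵧ/sₓ = -0.941 · 10.09/9.985 = -0.950895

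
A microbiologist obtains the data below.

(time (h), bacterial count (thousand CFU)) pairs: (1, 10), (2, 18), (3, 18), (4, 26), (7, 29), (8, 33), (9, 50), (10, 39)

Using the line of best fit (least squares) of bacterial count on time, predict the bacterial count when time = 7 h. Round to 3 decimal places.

33.079

n = 8, Σx = 44, Σy = 223, Σxy = 1511, Σx² = 324
Sxx = Σx² − (Σx)²/n = 324 − 242 = 82
Sxy = Σxy − (Σx)(Σy)/n = 1511 − 1226.5 = 284.5
b = Sxy/Sxx = 284.5/82 = 3.469512
a = ȳ − b·x̄ = 27.875 − 3.469512·5.5 = 8.792683
ŷ(7) = a + b·7 = 8.792683 + 3.469512·7 = 33.079268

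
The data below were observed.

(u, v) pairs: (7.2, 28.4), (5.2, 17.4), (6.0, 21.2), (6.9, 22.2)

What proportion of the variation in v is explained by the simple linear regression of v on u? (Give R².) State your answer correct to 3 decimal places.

0.807

n = 4, Σx = 25.3, Σy = 89.2, Σxy = 575.34, Σx² = 162.49, Σy² = 2051.6
Sxx = Σx² − (Σx)²/n = 162.49 − 160.0225 = 2.4675
Sxy = Σxy − (Σx)(Σy)/n = 575.34 − 564.19 = 11.15
Syy = Σy² − (Σy)²/n = 2051.6 − 1989.16 = 62.44
R² = Sxy²/(Sxx·Syy) = (11.15)²/(2.4675·62.44) = 0.806919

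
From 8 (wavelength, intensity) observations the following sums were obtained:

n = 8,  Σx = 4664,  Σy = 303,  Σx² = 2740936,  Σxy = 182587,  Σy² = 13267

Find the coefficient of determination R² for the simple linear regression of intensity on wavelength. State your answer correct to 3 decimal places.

Sxx = Σx² − (Σx)²/n = 2740936 − 2719112 = 21824
Sxy = Σxy − (Σx)(Σy)/n = 182587 − 176649 = 5938
Syy = Σy² − (Σy)²/n = 13267 − 11476.125 = 1790.875
R² = Sxy²/(Sxx·Syy) = (5938)²/(21824·1790.875) = 0.902154

0.902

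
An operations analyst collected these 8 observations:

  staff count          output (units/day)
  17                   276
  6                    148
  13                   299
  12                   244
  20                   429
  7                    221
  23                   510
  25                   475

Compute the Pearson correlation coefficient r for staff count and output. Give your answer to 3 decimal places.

0.947

n = 8, Σx = 123, Σy = 2602, Σxy = 46127, Σx² = 2241, Σy² = 965624
Sxx = Σx² − (Σx)²/n = 2241 − 1891.125 = 349.875
Sxy = Σxy − (Σx)(Σy)/n = 46127 − 40005.75 = 6121.25
Syy = Σy² − (Σy)²/n = 965624 − 846300.5 = 119323.5
r = Sxy/√(Sxx·Syy) = 6121.25/√(41748309.5625) = 6121.25/6461.293180 = 0.947372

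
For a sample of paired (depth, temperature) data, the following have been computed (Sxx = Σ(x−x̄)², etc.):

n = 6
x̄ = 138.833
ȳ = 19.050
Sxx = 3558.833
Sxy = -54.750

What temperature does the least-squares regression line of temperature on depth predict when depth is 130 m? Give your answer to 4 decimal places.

b = Sxy/Sxx = -54.75/3558.833 = -0.015384
a = ȳ − b·x̄ = 19.05 − (-0.015384)·138.833 = 21.185842
ŷ(130) = a + b·130 = 21.185842 + (-0.015384)·130 = 19.185889

19.1859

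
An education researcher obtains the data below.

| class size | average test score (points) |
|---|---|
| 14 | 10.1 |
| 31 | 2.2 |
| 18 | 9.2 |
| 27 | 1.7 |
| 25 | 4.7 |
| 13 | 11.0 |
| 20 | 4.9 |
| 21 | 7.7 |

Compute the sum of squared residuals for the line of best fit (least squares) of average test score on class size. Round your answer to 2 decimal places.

11.01

n = 8, Σx = 169, Σy = 51.5, Σxy = 941.3, Σx² = 3845, Σy² = 420.77
Sxx = Σx² − (Σx)²/n = 3845 − 3570.125 = 274.875
Sxy = Σxy − (Σx)(Σy)/n = 941.3 − 1087.9375 = -146.6375
Syy = Σy² − (Σy)²/n = 420.77 − 331.53125 = 89.23875
b = Sxy/Sxx = -146.6375/274.875 = -0.533470
SSE = Syy − b·Sxy = 89.23875 − (-0.533470)·(-146.6375) = 11.012078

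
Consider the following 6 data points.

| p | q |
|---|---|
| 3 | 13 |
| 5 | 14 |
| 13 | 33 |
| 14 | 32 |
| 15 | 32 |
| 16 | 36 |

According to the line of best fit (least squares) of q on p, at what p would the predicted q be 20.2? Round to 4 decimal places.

n = 6, Σx = 66, Σy = 160, Σxy = 2042, Σx² = 880
Sxx = Σx² − (Σx)²/n = 880 − 726 = 154
Sxy = Σxy − (Σx)(Σy)/n = 2042 − 1760 = 282
b = Sxy/Sxx = 282/154 = 1.831169
a = ȳ − b·x̄ = 26.666667 − 1.831169·11 = 6.523810
Set a + b·x = 20.2: x = (20.2 − 6.523810) / 1.831169 = 7.468558

7.4686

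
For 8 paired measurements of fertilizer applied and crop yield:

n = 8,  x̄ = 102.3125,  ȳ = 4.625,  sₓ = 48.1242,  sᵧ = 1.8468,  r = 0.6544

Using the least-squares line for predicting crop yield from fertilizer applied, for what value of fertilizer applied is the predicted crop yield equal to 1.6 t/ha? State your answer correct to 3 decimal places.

-18.143

b = r · sᵧ/sₓ = 0.6544 · 1.8468/48.1242 = 0.025113
a = ȳ − b·x̄ = 4.625 − 0.025113·102.3125 = 2.055620
Set a + b·x = 1.6: x = (1.6 − 2.055620) / 0.025113 = -18.142753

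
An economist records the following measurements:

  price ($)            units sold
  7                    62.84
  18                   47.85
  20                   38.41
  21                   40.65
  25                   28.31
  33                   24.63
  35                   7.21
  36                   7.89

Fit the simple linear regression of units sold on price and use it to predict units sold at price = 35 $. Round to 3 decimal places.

12.319

n = 8, Σx = 195, Σy = 257.79, Σxy = 4979.96, Σx² = 5449
Sxx = Σx² − (Σx)²/n = 5449 − 4753.125 = 695.875
Sxy = Σxy − (Σx)(Σy)/n = 4979.96 − 6283.63125 = -1303.67125
b = Sxy/Sxx = -1303.67125/695.875 = -1.873427
a = ȳ − b·x̄ = 32.22375 − (-1.873427)·24.375 = 77.888541
ŷ(35) = a + b·35 = 77.888541 + (-1.873427)·35 = 12.318585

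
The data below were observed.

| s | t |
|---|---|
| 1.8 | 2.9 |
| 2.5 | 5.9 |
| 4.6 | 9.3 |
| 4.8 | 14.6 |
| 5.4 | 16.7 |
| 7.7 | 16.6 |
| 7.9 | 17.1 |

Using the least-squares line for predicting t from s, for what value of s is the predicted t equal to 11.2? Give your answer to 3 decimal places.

n = 7, Σx = 34.7, Σy = 83.1, Σxy = 485.92, Σx² = 204.55
Sxx = Σx² − (Σx)²/n = 204.55 − 172.012857 = 32.537143
Sxy = Σxy − (Σx)(Σy)/n = 485.92 − 411.938571 = 73.981429
b = Sxy/Sxx = 73.981429/32.537143 = 2.273753
a = ȳ − b·x̄ = 11.871429 − 2.273753·4.957143 = 0.600110
Set a + b·x = 11.2: x = (11.2 − 0.600110) / 2.273753 = 4.661848

4.662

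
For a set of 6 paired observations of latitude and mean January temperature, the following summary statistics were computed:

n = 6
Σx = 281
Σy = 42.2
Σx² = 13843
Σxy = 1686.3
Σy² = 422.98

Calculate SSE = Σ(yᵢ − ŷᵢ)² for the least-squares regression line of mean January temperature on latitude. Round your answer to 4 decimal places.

Sxx = Σx² − (Σx)²/n = 13843 − 13160.166667 = 682.833333
Sxy = Σxy − (Σx)(Σy)/n = 1686.3 − 1976.366667 = -290.066667
Syy = Σy² − (Σy)²/n = 422.98 − 296.806667 = 126.173333
b = Sxy/Sxx = -290.066667/682.833333 = -0.424799
SSE = Syy − b·Sxy = 126.173333 − (-0.424799)·(-290.066667) = 2.953410

2.9534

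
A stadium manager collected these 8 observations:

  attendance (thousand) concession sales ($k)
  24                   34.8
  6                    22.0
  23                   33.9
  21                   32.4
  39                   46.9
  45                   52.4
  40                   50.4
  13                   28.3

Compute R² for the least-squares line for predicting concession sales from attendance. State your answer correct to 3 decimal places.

n = 8, Σx = 211, Σy = 301.1, Σxy = 8998.3, Σx² = 6897, Σy² = 12180.43
Sxx = Σx² − (Σx)²/n = 6897 − 5565.125 = 1331.875
Sxy = Σxy − (Σx)(Σy)/n = 8998.3 − 7941.5125 = 1056.7875
Syy = Σy² − (Σy)²/n = 12180.43 − 11332.65125 = 847.77875
R² = Sxy²/(Sxx·Syy) = (1056.7875)²/(1331.875·847.77875) = 0.989075

0.989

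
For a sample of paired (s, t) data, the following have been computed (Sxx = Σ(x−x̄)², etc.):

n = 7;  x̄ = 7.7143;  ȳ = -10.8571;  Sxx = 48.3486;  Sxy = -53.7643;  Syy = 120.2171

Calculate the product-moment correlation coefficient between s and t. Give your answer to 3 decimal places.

-0.705

r = Sxy/√(Sxx·Syy) = -53.7643/√(5812.328481) = -53.7643/76.238629 = -0.705211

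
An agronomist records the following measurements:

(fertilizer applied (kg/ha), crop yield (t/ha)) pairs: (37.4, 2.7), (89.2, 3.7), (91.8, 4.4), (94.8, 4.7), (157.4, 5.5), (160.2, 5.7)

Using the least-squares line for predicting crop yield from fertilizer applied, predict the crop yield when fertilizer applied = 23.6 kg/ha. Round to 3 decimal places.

2.561

n = 6, Σx = 630.8, Σy = 26.7, Σxy = 3059.34, Σx² = 77208.48
Sxx = Σx² − (Σx)²/n = 77208.48 − 66318.106667 = 10890.373333
Sxy = Σxy − (Σx)(Σy)/n = 3059.34 − 2807.06 = 252.28
b = Sxy/Sxx = 252.28/10890.373333 = 0.023165
a = ȳ − b·x̄ = 4.45 − 0.023165·105.133333 = 2.014543
ŷ(23.6) = a + b·23.6 = 2.014543 + 0.023165·23.6 = 2.561247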